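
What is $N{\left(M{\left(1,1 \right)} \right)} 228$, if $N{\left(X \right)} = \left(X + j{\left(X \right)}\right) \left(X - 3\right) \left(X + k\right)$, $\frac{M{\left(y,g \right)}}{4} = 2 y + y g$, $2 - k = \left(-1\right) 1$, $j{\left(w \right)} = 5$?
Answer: $523260$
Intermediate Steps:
$k = 3$ ($k = 2 - \left(-1\right) 1 = 2 - -1 = 2 + 1 = 3$)
$M{\left(y,g \right)} = 8 y + 4 g y$ ($M{\left(y,g \right)} = 4 \left(2 y + y g\right) = 4 \left(2 y + g y\right) = 8 y + 4 g y$)
$N{\left(X \right)} = \left(-3 + X\right) \left(3 + X\right) \left(5 + X\right)$ ($N{\left(X \right)} = \left(X + 5\right) \left(X - 3\right) \left(X + 3\right) = \left(5 + X\right) \left(-3 + X\right) \left(3 + X\right) = \left(-3 + X\right) \left(5 + X\right) \left(3 + X\right) = \left(-3 + X\right) \left(3 + X\right) \left(5 + X\right)$)
$N{\left(M{\left(1,1 \right)} \right)} 228 = \left(-45 + \left(4 \cdot 1 \left(2 + 1\right)\right)^{3} - 9 \cdot 4 \cdot 1 \left(2 + 1\right) + 5 \left(4 \cdot 1 \left(2 + 1\right)\right)^{2}\right) 228 = \left(-45 + \left(4 \cdot 1 \cdot 3\right)^{3} - 9 \cdot 4 \cdot 1 \cdot 3 + 5 \left(4 \cdot 1 \cdot 3\right)^{2}\right) 228 = \left(-45 + 12^{3} - 108 + 5 \cdot 12^{2}\right) 228 = \left(-45 + 1728 - 108 + 5 \cdot 144\right) 228 = \left(-45 + 1728 - 108 + 720\right) 228 = 2295 \cdot 228 = 523260$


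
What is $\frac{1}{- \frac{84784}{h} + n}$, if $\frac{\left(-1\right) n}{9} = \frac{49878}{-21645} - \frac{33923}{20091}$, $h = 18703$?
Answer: $\frac{8141509415}{255662315689} \approx 0.031845$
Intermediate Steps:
$n = \frac{15642903}{435305}$ ($n = - 9 \left(\frac{49878}{-21645} - \frac{33923}{20091}\right) = - 9 \left(49878 \left(- \frac{1}{21645}\right) - \frac{33923}{20091}\right) = - 9 \left(- \frac{5542}{2405} - \frac{33923}{20091}\right) = \left(-9\right) \left(- \frac{5214301}{1305915}\right) = \frac{15642903}{435305} \approx 35.935$)
$\frac{1}{- \frac{84784}{h} + n} = \frac{1}{- \frac{84784}{18703} + \frac{15642903}{435305}} = \frac{1}{\frac{255662315689}{8141509415}} = \frac{8141509415}{255662315689}$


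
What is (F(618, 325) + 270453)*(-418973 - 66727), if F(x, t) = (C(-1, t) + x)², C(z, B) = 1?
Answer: -317460319800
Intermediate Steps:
F(x, t) = (1 + x)²
(F(618, 325) + 270453)*(-418973 - 66727) = ((1 + 618)² + 270453)*(-418973 - 66727) = (619² + 270453)*(-485700) = (383161 + 270453)*(-485700) = 653614*(-485700) = -317460319800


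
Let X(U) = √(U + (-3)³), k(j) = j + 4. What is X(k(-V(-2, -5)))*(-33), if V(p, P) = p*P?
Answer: -33*I*√33 ≈ -189.57*I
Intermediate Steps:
V(p, P) = P*p
k(j) = 4 + j
X(U) = √(-27 + U) (X(U) = √(U - 27) = √(-27 + U))
X(k(-V(-2, -5)))*(-33) = √(-27 + (4 - (-5)*(-2)))*(-33) = √(-27 + (4 - 1*10))*(-33) = √(-27 + (4 - 10))*(-33) = √(-27 - 6)*(-33) = √(-33)*(-33) = (I*√33)*(-33) = -33*I*√33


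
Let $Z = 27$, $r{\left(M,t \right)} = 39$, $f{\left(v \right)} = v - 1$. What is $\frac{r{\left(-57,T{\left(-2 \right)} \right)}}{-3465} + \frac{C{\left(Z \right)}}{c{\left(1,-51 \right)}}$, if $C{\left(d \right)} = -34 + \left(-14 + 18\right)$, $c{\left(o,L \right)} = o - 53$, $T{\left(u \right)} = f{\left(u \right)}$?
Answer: $\frac{16987}{30030} \approx 0.56567$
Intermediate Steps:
$f{\left(v \right)} = -1 + v$
$T{\left(u \right)} = -1 + u$
$c{\left(o,L \right)} = -53 + o$
$C{\left(d \right)} = -30$ ($C{\left(d \right)} = -34 + 4 = -30$)
$\frac{r{\left(-57,T{\left(-2 \right)} \right)}}{-3465} + \frac{C{\left(Z \right)}}{c{\left(1,-51 \right)}} = \frac{39}{-3465} - \frac{30}{-53 + 1} = 39 \left(- \frac{1}{3465}\right) - \frac{30}{-52} = - \frac{13}{1155} - - \frac{15}{26} = - \frac{13}{1155} + \frac{15}{26} = \frac{16987}{30030}$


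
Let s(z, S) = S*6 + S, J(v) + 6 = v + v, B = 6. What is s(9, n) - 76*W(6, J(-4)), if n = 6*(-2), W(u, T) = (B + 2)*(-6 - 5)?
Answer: 6604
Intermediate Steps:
J(v) = -6 + 2*v (J(v) = -6 + (v + v) = -6 + 2*v)
W(u, T) = -88 (W(u, T) = (6 + 2)*(-6 - 5) = 8*(-11) = -88)
n = -12
s(z, S) = 7*S (s(z, S) = 6*S + S = 7*S)
s(9, n) - 76*W(6, J(-4)) = 7*(-12) - 76*(-88) = -84 + 6688 = 6604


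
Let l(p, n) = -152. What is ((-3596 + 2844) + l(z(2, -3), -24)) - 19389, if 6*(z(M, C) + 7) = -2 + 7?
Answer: -20293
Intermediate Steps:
z(M, C) = -37/6 (z(M, C) = -7 + (-2 + 7)/6 = -7 + (⅙)*5 = -7 + ⅚ = -37/6)
((-3596 + 2844) + l(z(2, -3), -24)) - 19389 = ((-3596 + 2844) - 152) - 19389 = (-752 - 152) - 19389 = -904 - 19389 = -20293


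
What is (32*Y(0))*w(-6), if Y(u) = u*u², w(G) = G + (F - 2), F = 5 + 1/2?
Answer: 0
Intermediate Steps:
F = 11/2 (F = 5 + ½ = 11/2 ≈ 5.5000)
w(G) = 7/2 + G (w(G) = G + (11/2 - 2) = G + 7/2 = 7/2 + G)
Y(u) = u³
(32*Y(0))*w(-6) = (32*0³)*(7/2 - 6) = (32*0)*(-5/2) = 0*(-5/2) = 0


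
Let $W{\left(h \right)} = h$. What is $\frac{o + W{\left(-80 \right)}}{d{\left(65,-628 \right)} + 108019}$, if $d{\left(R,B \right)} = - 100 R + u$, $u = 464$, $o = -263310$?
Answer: $- \frac{263390}{101983} \approx -2.5827$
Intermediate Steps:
$d{\left(R,B \right)} = 464 - 100 R$ ($d{\left(R,B \right)} = - 100 R + 464 = 464 - 100 R$)
$\frac{o + W{\left(-80 \right)}}{d{\left(65,-628 \right)} + 108019} = \frac{-263310 - 80}{\left(464 - 6500\right) + 108019} = - \frac{263390}{\left(464 - 6500\right) + 108019} = - \frac{263390}{-6036 + 108019} = - \frac{263390}{101983}$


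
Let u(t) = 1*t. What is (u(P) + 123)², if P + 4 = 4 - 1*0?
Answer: 15129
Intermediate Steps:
P = 0 (P = -4 + (4 - 1*0) = -4 + (4 + 0) = -4 + 4 = 0)
u(t) = t
(u(P) + 123)² = (0 + 123)² = 123² = 15129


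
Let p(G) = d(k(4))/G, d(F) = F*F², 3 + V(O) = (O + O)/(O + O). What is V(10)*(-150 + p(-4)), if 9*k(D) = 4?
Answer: 218732/729 ≈ 300.04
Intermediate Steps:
V(O) = -2 (V(O) = -3 + (O + O)/(O + O) = -3 + (2*O)/((2*O)) = -3 + (2*O)*(1/(2*O)) = -3 + 1 = -2)
k(D) = 4/9 (k(D) = (⅑)*4 = 4/9)
d(F) = F³
p(G) = 64/(729*G) (p(G) = (4/9)³/G = 64/(729*G))
V(10)*(-150 + p(-4)) = -2*(-150 + (64/729)/(-4)) = -2*(-150 + (64/729)*(-¼)) = -2*(-150 - 16/729) = -2*(-109366/729) = 218732/729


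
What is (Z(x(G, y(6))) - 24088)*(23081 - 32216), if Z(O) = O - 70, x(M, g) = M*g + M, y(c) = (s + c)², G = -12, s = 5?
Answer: 234056970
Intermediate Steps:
y(c) = (5 + c)²
x(M, g) = M + M*g
Z(O) = -70 + O
(Z(x(G, y(6))) - 24088)*(23081 - 32216) = ((-70 - 12*(1 + (5 + 6)²)) - 24088)*(23081 - 32216) = ((-70 - 12*(1 + 11²)) - 24088)*(-9135) = ((-70 - 12*(1 + 121)) - 24088)*(-9135) = ((-70 - 12*122) - 24088)*(-9135) = ((-70 - 1464) - 24088)*(-9135) = (-1534 - 24088)*(-9135) = -25622*(-9135) = 234056970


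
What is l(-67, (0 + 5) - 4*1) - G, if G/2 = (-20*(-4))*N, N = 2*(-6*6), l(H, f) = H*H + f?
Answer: 16010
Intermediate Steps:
l(H, f) = f + H² (l(H, f) = H² + f = f + H²)
N = -72 (N = 2*(-36) = -72)
G = -11520 (G = 2*(-20*(-4)*(-72)) = 2*(80*(-72)) = 2*(-5760) = -11520)
l(-67, (0 + 5) - 4*1) - G = (((0 + 5) - 4*1) + (-67)²) - 1*(-11520) = ((5 - 4) + 4489) + 11520 = (1 + 4489) + 11520 = 4490 + 11520 = 16010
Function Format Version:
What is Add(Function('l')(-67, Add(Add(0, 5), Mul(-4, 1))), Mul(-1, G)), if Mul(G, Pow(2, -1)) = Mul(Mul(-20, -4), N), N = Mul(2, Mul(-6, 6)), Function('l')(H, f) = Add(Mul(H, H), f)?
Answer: 16010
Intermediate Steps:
Function('l')(H, f) = Add(f, Pow(H, 2)) (Function('l')(H, f) = Add(Pow(H, 2), f) = Add(f, Pow(H, 2)))
N = -72 (N = Mul(2, -36) = -72)
G = -11520 (G = Mul(2, Mul(Mul(-20, -4), -72)) = Mul(2, Mul(80, -72)) = Mul(2, -5760) = -11520)
Add(Function('l')(-67, Add(Add(0, 5), Mul(-4, 1))), Mul(-1, G)) = Add(Add(Add(Add(0, 5), Mul(-4, 1)), Pow(-67, 2)), Mul(-1, -11520)) = Add(Add(Add(5, -4), 4489), 11520) = Add(Add(1, 4489), 11520) = Add(4490, 11520) = 16010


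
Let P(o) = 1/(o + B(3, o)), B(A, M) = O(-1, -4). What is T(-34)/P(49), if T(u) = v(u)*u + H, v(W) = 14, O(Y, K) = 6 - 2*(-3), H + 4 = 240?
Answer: -14640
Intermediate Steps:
H = 236 (H = -4 + 240 = 236)
O(Y, K) = 12 (O(Y, K) = 6 + 6 = 12)
B(A, M) = 12
P(o) = 1/(12 + o) (P(o) = 1/(o + 12) = 1/(12 + o))
T(u) = 236 + 14*u (T(u) = 14*u + 236 = 236 + 14*u)
T(-34)/P(49) = (236 + 14*(-34))/(1/(12 + 49)) = (236 - 476)/(1/61) = -240/1/61 = -240*61 = -14640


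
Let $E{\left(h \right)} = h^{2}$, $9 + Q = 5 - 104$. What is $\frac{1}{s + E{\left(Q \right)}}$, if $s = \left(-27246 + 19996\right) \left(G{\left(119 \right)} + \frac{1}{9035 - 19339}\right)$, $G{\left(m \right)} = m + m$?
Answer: $- \frac{5152}{8829679447} \approx -5.8349 \cdot 10^{-7}$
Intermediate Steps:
$Q = -108$ ($Q = -9 + \left(5 - 104\right) = -9 - 99 = -108$)
$G{\left(m \right)} = 2 m$
$s = - \frac{8889772375}{5152}$ ($s = \left(-27246 + 19996\right) \left(2 \cdot 119 + \frac{1}{9035 - 19339}\right) = - 7250 \left(238 + \frac{1}{-10304}\right) = - 7250 \left(238 - \frac{1}{10304}\right) = \left(-7250\right) \frac{2452351}{10304} = - \frac{8889772375}{5152} \approx -1.7255 \cdot 10^{6}$)
$\frac{1}{s + E{\left(Q \right)}} = \frac{1}{- \frac{8889772375}{5152} + \left(-108\right)^{2}} = \frac{1}{- \frac{8889772375}{5152} + 11664} = \frac{1}{- \frac{8829679447}{5152}} = - \frac{5152}{8829679447}$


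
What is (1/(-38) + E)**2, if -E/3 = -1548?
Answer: 31142013841/1444 ≈ 2.1566e+7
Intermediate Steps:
E = 4644 (E = -3*(-1548) = 4644)
(1/(-38) + E)**2 = (1/(-38) + 4644)**2 = (-1/38 + 4644)**2 = (176471/38)**2 = 31142013841/1444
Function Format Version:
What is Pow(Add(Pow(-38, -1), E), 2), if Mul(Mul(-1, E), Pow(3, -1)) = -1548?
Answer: Rational(31142013841, 1444) ≈ 2.1566e+7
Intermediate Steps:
E = 4644 (E = Mul(-3, -1548) = 4644)
Pow(Add(Pow(-38, -1), E), 2) = Pow(Add(Pow(-38, -1), 4644), 2) = Pow(Add(Rational(-1, 38), 4644), 2) = Pow(Rational(176471, 38), 2) = Rational(31142013841, 1444)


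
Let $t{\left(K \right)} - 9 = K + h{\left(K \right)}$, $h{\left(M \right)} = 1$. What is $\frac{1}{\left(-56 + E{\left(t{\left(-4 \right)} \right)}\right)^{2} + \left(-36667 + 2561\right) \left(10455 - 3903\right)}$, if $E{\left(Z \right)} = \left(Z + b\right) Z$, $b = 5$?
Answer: $- \frac{1}{223462412} \approx -4.475 \cdot 10^{-9}$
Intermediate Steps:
$t{\left(K \right)} = 10 + K$ ($t{\left(K \right)} = 9 + \left(K + 1\right) = 9 + \left(1 + K\right) = 10 + K$)
$E{\left(Z \right)} = Z \left(5 + Z\right)$ ($E{\left(Z \right)} = \left(Z + 5\right) Z = \left(5 + Z\right) Z = Z \left(5 + Z\right)$)
$\frac{1}{\left(-56 + E{\left(t{\left(-4 \right)} \right)}\right)^{2} + \left(-36667 + 2561\right) \left(10455 - 3903\right)} = \frac{1}{\left(-56 + \left(10 - 4\right) \left(5 + \left(10 - 4\right)\right)\right)^{2} + \left(-36667 + 2561\right) \left(10455 - 3903\right)} = \frac{1}{\left(-56 + 6 \left(5 + 6\right)\right)^{2} - 223462512} = \frac{1}{\left(-56 + 6 \cdot 11\right)^{2} - 223462512} = \frac{1}{\left(-56 + 66\right)^{2} - 223462512} = \frac{1}{10^{2} - 223462512} = \frac{1}{100 - 223462512} = \frac{1}{-223462412} = - \frac{1}{223462412}$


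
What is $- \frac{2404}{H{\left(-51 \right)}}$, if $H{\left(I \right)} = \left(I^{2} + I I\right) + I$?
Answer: $- \frac{2404}{5151} \approx -0.46671$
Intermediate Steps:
$H{\left(I \right)} = I + 2 I^{2}$ ($H{\left(I \right)} = \left(I^{2} + I^{2}\right) + I = 2 I^{2} + I = I + 2 I^{2}$)
$- \frac{2404}{H{\left(-51 \right)}} = - \frac{2404}{\left(-51\right) \left(1 + 2 \left(-51\right)\right)} = - \frac{2404}{\left(-51\right) \left(1 - 102\right)} = - \frac{2404}{\left(-51\right) \left(-101\right)} = - \frac{2404}{5151}$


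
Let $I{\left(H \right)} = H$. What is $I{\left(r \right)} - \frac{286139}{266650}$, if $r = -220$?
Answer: $- \frac{58949139}{266650} \approx -221.07$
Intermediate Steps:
$I{\left(r \right)} - \frac{286139}{266650} = -220 - \frac{286139}{266650} = - \frac{58949139}{266650}$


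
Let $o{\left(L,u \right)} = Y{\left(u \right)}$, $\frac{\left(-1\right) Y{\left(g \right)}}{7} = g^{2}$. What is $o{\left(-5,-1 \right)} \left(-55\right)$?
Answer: $385$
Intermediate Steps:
$Y{\left(g \right)} = - 7 g^{2}$
$o{\left(L,u \right)} = - 7 u^{2}$
$o{\left(-5,-1 \right)} \left(-55\right) = - 7 \left(-1\right)^{2} \left(-55\right) = \left(-7\right) 1 \left(-55\right) = \left(-7\right) \left(-55\right) = 385$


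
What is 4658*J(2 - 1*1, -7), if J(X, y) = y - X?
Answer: -37264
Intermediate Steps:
4658*J(2 - 1*1, -7) = 4658*(-7 - (2 - 1*1)) = 4658*(-7 - (2 - 1)) = 4658*(-7 - 1*1) = 4658*(-7 - 1) = 4658*(-8) = -37264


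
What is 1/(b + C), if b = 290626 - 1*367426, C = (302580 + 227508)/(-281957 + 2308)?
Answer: -279649/21477573288 ≈ -1.3021e-5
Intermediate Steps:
C = -530088/279649 (C = 530088/(-279649) = 530088*(-1/279649) = -530088/279649 ≈ -1.8955)
b = -76800 (b = 290626 - 367426 = -76800)
1/(b + C) = 1/(-76800 - 530088/279649) = 1/(-21477573288/279649) = -279649/21477573288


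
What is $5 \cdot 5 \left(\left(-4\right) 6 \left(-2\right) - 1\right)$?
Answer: $1175$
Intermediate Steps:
$5 \cdot 5 \left(\left(-4\right) 6 \left(-2\right) - 1\right) = 5 \cdot 5 \left(\left(-24\right) \left(-2\right) - 1\right) = 5 \cdot 5 \left(48 - 1\right) = 5 \cdot 5 \cdot 47 = 5 \cdot 235 = 1175$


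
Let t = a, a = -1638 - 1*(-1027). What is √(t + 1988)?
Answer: 9*√17 ≈ 37.108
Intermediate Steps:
a = -611 (a = -1638 + 1027 = -611)
t = -611
√(t + 1988) = √(-611 + 1988) = √1377 = 9*√17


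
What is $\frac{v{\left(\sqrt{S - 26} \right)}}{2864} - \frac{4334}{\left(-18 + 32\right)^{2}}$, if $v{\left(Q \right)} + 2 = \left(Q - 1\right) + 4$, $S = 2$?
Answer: $- \frac{3103095}{140336} + \frac{i \sqrt{6}}{1432} \approx -22.112 + 0.0017105 i$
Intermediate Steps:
$v{\left(Q \right)} = 1 + Q$ ($v{\left(Q \right)} = -2 + \left(\left(Q - 1\right) + 4\right) = -2 + \left(\left(-1 + Q\right) + 4\right) = -2 + \left(3 + Q\right) = 1 + Q$)
$\frac{v{\left(\sqrt{S - 26} \right)}}{2864} - \frac{4334}{\left(-18 + 32\right)^{2}} = \frac{1 + \sqrt{2 - 26}}{2864} - \frac{4334}{\left(-18 + 32\right)^{2}} = \left(1 + \sqrt{-24}\right) \frac{1}{2864} - \frac{4334}{14^{2}} = \left(1 + 2 i \sqrt{6}\right) \frac{1}{2864} - \frac{4334}{196} = \left(\frac{1}{2864} + \frac{i \sqrt{6}}{1432}\right) - \frac{2167}{98} = - \frac{3103095}{140336} + \frac{i \sqrt{6}}{1432}$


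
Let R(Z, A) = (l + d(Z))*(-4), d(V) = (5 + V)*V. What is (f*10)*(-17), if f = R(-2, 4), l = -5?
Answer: -7480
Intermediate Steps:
d(V) = V*(5 + V)
R(Z, A) = 20 - 4*Z*(5 + Z) (R(Z, A) = (-5 + Z*(5 + Z))*(-4) = 20 - 4*Z*(5 + Z))
f = 44 (f = 20 - 4*(-2)*(5 - 2) = 20 - 4*(-2)*3 = 20 + 24 = 44)
(f*10)*(-17) = (44*10)*(-17) = 440*(-17) = -7480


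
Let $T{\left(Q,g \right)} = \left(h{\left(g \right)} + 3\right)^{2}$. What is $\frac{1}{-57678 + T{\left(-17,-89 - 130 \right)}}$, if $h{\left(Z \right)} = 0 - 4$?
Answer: $- \frac{1}{57677} \approx -1.7338 \cdot 10^{-5}$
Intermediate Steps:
$h{\left(Z \right)} = -4$ ($h{\left(Z \right)} = 0 - 4 = -4$)
$T{\left(Q,g \right)} = 1$ ($T{\left(Q,g \right)} = \left(-4 + 3\right)^{2} = \left(-1\right)^{2} = 1$)
$\frac{1}{-57678 + T{\left(-17,-89 - 130 \right)}} = \frac{1}{-57678 + 1} = \frac{1}{-57677} = - \frac{1}{57677}$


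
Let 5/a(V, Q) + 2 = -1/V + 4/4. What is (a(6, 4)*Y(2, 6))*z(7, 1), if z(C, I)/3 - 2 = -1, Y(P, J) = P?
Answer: -180/7 ≈ -25.714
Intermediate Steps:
a(V, Q) = 5/(-1 - 1/V) (a(V, Q) = 5/(-2 + (-1/V + 4/4)) = 5/(-2 + (-1/V + 4*(1/4))) = 5/(-2 + (-1/V + 1)) = 5/(-2 + (1 - 1/V)) = 5/(-1 - 1/V))
z(C, I) = 3 (z(C, I) = 6 + 3*(-1) = 6 - 3 = 3)
(a(6, 4)*Y(2, 6))*z(7, 1) = (-5*6/(1 + 6)*2)*3 = (-5*6/7*2)*3 = (-5*6*1/7*2)*3 = -30/7*2*3 = -60/7*3 = -180/7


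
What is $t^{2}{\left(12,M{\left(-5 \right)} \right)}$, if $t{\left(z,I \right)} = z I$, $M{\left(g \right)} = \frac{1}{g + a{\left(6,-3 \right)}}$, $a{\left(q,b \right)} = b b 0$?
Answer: $\frac{144}{25} \approx 5.76$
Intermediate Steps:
$a{\left(q,b \right)} = 0$ ($a{\left(q,b \right)} = b^{2} \cdot 0 = 0$)
$M{\left(g \right)} = \frac{1}{g}$ ($M{\left(g \right)} = \frac{1}{g + 0} = \frac{1}{g}$)
$t{\left(z,I \right)} = I z$
$t^{2}{\left(12,M{\left(-5 \right)} \right)} = \left(\frac{1}{-5} \cdot 12\right)^{2} = \left(\left(- \frac{1}{5}\right) 12\right)^{2} = \left(- \frac{12}{5}\right)^{2} = \frac{144}{25}$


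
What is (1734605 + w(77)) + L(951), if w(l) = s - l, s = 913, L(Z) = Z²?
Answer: 2639842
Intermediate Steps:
w(l) = 913 - l
(1734605 + w(77)) + L(951) = (1734605 + (913 - 1*77)) + 951² = (1734605 + (913 - 77)) + 904401 = (1734605 + 836) + 904401 = 1735441 + 904401 = 2639842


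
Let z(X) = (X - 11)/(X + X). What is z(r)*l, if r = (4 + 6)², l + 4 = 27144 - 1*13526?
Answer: 605823/100 ≈ 6058.2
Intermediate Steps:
l = 13614 (l = -4 + (27144 - 1*13526) = -4 + (27144 - 13526) = -4 + 13618 = 13614)
r = 100 (r = 10² = 100)
z(X) = (-11 + X)/(2*X) (z(X) = (-11 + X)/((2*X)) = (-11 + X)*(1/(2*X)) = (-11 + X)/(2*X))
z(r)*l = ((½)*(-11 + 100)/100)*13614 = ((½)*(1/100)*89)*13614 = (89/200)*13614 = 605823/100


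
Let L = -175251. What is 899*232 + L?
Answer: 33317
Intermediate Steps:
899*232 + L = 899*232 - 175251 = 208568 - 175251 = 33317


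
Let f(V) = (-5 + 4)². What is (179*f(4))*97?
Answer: 17363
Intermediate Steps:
f(V) = 1 (f(V) = (-1)² = 1)
(179*f(4))*97 = (179*1)*97 = 179*97 = 17363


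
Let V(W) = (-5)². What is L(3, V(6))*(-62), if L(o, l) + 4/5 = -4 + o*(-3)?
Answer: 4278/5 ≈ 855.60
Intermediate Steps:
V(W) = 25
L(o, l) = -24/5 - 3*o (L(o, l) = -⅘ + (-4 + o*(-3)) = -⅘ + (-4 - 3*o) = -24/5 - 3*o)
L(3, V(6))*(-62) = (-24/5 - 3*3)*(-62) = (-24/5 - 9)*(-62) = -69/5*(-62) = 4278/5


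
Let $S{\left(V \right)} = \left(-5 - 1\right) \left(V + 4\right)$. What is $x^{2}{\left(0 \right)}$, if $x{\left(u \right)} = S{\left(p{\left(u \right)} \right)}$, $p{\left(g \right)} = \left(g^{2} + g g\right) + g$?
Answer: $576$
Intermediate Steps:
$p{\left(g \right)} = g + 2 g^{2}$ ($p{\left(g \right)} = \left(g^{2} + g^{2}\right) + g = 2 g^{2} + g = g + 2 g^{2}$)
$S{\left(V \right)} = -24 - 6 V$ ($S{\left(V \right)} = - 6 \left(4 + V\right) = -24 - 6 V$)
$x{\left(u \right)} = -24 - 6 u \left(1 + 2 u\right)$
$x^{2}{\left(0 \right)} = \left(-24 - 0 \left(1 + 2 \cdot 0\right)\right)^{2} = \left(-24 - 0 \left(1 + 0\right)\right)^{2} = \left(-24 - 0 \cdot 1\right)^{2} = \left(-24 + 0\right)^{2} = \left(-24\right)^{2} = 576$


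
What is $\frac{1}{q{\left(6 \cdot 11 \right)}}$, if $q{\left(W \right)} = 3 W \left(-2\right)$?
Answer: $- \frac{1}{396} \approx -0.0025253$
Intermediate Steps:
$q{\left(W \right)} = - 6 W$
$\frac{1}{q{\left(6 \cdot 11 \right)}} = \frac{1}{\left(-6\right) 6 \cdot 11} = \frac{1}{\left(-6\right) 66} = \frac{1}{-396} = - \frac{1}{396}$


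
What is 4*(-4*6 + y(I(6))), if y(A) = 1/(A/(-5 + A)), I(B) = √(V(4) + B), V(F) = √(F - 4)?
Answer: -92 - 10*√6/3 ≈ -100.16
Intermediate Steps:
V(F) = √(-4 + F)
I(B) = √B (I(B) = √(√(-4 + 4) + B) = √(√0 + B) = √(0 + B) = √B)
y(A) = (-5 + A)/A
4*(-4*6 + y(I(6))) = 4*(-4*6 + (-5 + √6)/(√6)) = 4*(-24 + (√6/6)*(-5 + √6)) = 4*(-24 + √6*(-5 + √6)/6) = -96 + 2*√6*(-5 + √6)/3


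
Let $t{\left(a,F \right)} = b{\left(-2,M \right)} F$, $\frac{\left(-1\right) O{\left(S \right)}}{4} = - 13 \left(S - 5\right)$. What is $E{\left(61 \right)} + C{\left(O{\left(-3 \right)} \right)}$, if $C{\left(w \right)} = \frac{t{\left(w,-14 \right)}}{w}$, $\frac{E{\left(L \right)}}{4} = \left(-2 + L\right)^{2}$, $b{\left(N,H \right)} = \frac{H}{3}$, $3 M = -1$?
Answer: $\frac{26065721}{1872} \approx 13924.0$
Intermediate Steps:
$M = - \frac{1}{3}$ ($M = \frac{1}{3} \left(-1\right) = - \frac{1}{3} \approx -0.33333$)
$b{\left(N,H \right)} = \frac{H}{3}$ ($b{\left(N,H \right)} = H \frac{1}{3} = \frac{H}{3}$)
$O{\left(S \right)} = -260 + 52 S$ ($O{\left(S \right)} = - 4 \left(- 13 \left(S - 5\right)\right) = - 4 \left(- 13 \left(-5 + S\right)\right) = - 4 \left(65 - 13 S\right) = -260 + 52 S$)
$E{\left(L \right)} = 4 \left(-2 + L\right)^{2}$
$t{\left(a,F \right)} = - \frac{F}{9}$ ($t{\left(a,F \right)} = \frac{1}{3} \left(- \frac{1}{3}\right) F = - \frac{F}{9}$)
$C{\left(w \right)} = \frac{14}{9 w}$ ($C{\left(w \right)} = \frac{\left(- \frac{1}{9}\right) \left(-14\right)}{w} = \frac{14}{9 w}$)
$E{\left(61 \right)} + C{\left(O{\left(-3 \right)} \right)} = 4 \left(-2 + 61\right)^{2} + \frac{14}{9 \left(-260 + 52 \left(-3\right)\right)} = 4 \cdot 59^{2} + \frac{14}{9 \left(-260 - 156\right)} = 4 \cdot 3481 + \frac{14}{9 \left(-416\right)} = 13924 + \frac{14}{9} \left(- \frac{1}{416}\right) = 13924 - \frac{7}{1872} = \frac{26065721}{1872}$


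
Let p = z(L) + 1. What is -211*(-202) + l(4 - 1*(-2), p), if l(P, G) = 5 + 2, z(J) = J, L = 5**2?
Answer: 42629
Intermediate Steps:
L = 25
p = 26 (p = 25 + 1 = 26)
l(P, G) = 7
-211*(-202) + l(4 - 1*(-2), p) = -211*(-202) + 7 = 42622 + 7 = 42629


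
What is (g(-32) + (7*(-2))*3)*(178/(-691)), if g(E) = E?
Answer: 13172/691 ≈ 19.062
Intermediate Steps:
(g(-32) + (7*(-2))*3)*(178/(-691)) = (-32 + (7*(-2))*3)*(178/(-691)) = (-32 - 14*3)*(178*(-1/691)) = (-32 - 42)*(-178/691) = -74*(-178/691) = 13172/691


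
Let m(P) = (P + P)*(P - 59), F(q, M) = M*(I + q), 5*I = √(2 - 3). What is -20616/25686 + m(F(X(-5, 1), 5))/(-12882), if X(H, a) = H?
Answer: -3457455/3063769 + 109*I/6441 ≈ -1.1285 + 0.016923*I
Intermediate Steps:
I = I/5 (I = √(2 - 3)/5 = √(-1)/5 = I/5 ≈ 0.2*I)
F(q, M) = M*(q + I/5) (F(q, M) = M*(I/5 + q) = M*(q + I/5))
m(P) = 2*P*(-59 + P) (m(P) = (2*P)*(-59 + P) = 2*P*(-59 + P))
-20616/25686 + m(F(X(-5, 1), 5))/(-12882) = -20616/25686 + (2*((⅕)*5*(I + 5*(-5)))*(-59 + (⅕)*5*(I + 5*(-5))))/(-12882) = -20616*1/25686 + (2*((⅕)*5*(I - 25))*(-59 + (⅕)*5*(I - 25)))*(-1/12882) = -3436/4281 + (2*((⅕)*5*(-25 + I))*(-59 + (⅕)*5*(-25 + I)))*(-1/12882) = -3436/4281 + (2*(-25 + I)*(-59 + (-25 + I)))*(-1/12882) = -3436/4281 + (2*(-25 + I)*(-84 + I))*(-1/12882) = -3436/4281 + (2*(-84 + I)*(-25 + I))*(-1/12882) = -3436/4281 - (-84 + I)*(-25 + I)/6441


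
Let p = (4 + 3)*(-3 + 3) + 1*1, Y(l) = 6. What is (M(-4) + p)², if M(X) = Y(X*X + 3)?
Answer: 49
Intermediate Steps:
M(X) = 6
p = 1 (p = 7*0 + 1 = 0 + 1 = 1)
(M(-4) + p)² = (6 + 1)² = 7² = 49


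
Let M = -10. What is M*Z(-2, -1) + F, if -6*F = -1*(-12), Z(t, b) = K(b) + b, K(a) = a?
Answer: 18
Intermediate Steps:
Z(t, b) = 2*b (Z(t, b) = b + b = 2*b)
F = -2 (F = -(-1)*(-12)/6 = -⅙*12 = -2)
M*Z(-2, -1) + F = -20*(-1) - 2 = -10*(-2) - 2 = 20 - 2 = 18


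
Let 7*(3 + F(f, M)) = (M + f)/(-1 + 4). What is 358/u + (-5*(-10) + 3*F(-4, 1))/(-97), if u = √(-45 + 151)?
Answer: -284/679 + 179*√106/53 ≈ 34.354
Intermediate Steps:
u = √106 ≈ 10.296
F(f, M) = -3 + M/21 + f/21 (F(f, M) = -3 + ((M + f)/(-1 + 4))/7 = -3 + ((M + f)/3)/7 = -3 + ((M + f)*(⅓))/7 = -3 + (M/3 + f/3)/7 = -3 + (M/21 + f/21) = -3 + M/21 + f/21)
358/u + (-5*(-10) + 3*F(-4, 1))/(-97) = 358/(√106) + (-5*(-10) + 3*(-3 + (1/21)*1 + (1/21)*(-4)))/(-97) = 358*(√106/106) + (50 + 3*(-3 + 1/21 - 4/21))*(-1/97) = 179*√106/53 + (50 + 3*(-22/7))*(-1/97) = 179*√106/53 + (50 - 66/7)*(-1/97) = 179*√106/53 + (284/7)*(-1/97) = 179*√106/53 - 284/679 = -284/679 + 179*√106/53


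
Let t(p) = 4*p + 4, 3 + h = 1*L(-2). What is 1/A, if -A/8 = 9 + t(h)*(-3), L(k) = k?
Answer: -1/456 ≈ -0.0021930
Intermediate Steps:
h = -5 (h = -3 + 1*(-2) = -3 - 2 = -5)
t(p) = 4 + 4*p
A = -456 (A = -8*(9 + (4 + 4*(-5))*(-3)) = -8*(9 + (4 - 20)*(-3)) = -8*(9 - 16*(-3)) = -8*(9 + 48) = -8*57 = -456)
1/A = 1/(-456) = -1/456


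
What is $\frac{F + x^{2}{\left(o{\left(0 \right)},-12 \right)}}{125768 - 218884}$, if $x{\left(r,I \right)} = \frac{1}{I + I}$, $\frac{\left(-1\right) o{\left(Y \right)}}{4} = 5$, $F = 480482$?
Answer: $- \frac{276757633}{53634816} \approx -5.16$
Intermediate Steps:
$o{\left(Y \right)} = -20$ ($o{\left(Y \right)} = \left(-4\right) 5 = -20$)
$x{\left(r,I \right)} = \frac{1}{2 I}$
$\frac{F + x^{2}{\left(o{\left(0 \right)},-12 \right)}}{125768 - 218884} = \frac{480482 + \left(\frac{1}{2 \left(-12\right)}\right)^{2}}{125768 - 218884} = \frac{480482 + \left(\frac{1}{2} \left(- \frac{1}{12}\right)\right)^{2}}{-93116} = \left(480482 + \left(- \frac{1}{24}\right)^{2}\right) \left(- \frac{1}{93116}\right) = \left(480482 + \frac{1}{576}\right) \left(- \frac{1}{93116}\right) = \frac{276757633}{576} \left(- \frac{1}{93116}\right) = - \frac{276757633}{53634816}$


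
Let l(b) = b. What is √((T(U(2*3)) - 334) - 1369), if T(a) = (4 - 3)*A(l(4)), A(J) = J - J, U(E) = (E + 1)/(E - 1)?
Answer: I*√1703 ≈ 41.267*I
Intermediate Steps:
U(E) = (1 + E)/(-1 + E)
A(J) = 0
T(a) = 0 (T(a) = (4 - 3)*0 = 1*0 = 0)
√((T(U(2*3)) - 334) - 1369) = √((0 - 334) - 1369) = √(-334 - 1369) = √(-1703) = I*√1703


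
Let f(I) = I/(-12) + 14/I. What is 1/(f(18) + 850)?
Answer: 18/15287 ≈ 0.0011775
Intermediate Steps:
f(I) = 14/I - I/12 (f(I) = I*(-1/12) + 14/I = -I/12 + 14/I = 14/I - I/12)
1/(f(18) + 850) = 1/((14/18 - 1/12*18) + 850) = 1/((14*(1/18) - 3/2) + 850) = 1/((7/9 - 3/2) + 850) = 1/(-13/18 + 850) = 1/(15287/18) = 18/15287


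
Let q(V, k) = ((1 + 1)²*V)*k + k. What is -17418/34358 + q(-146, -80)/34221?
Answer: 45745261/53443869 ≈ 0.85595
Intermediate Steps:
q(V, k) = k + 4*V*k (q(V, k) = (2²*V)*k + k = (4*V)*k + k = 4*V*k + k = k + 4*V*k)
-17418/34358 + q(-146, -80)/34221 = -17418/34358 - 80*(1 + 4*(-146))/34221 = -17418*1/34358 - 80*(1 - 584)*(1/34221) = -8709/17179 - 80*(-583)*(1/34221) = -8709/17179 + 46640*(1/34221) = -8709/17179 + 4240/3111 = 45745261/53443869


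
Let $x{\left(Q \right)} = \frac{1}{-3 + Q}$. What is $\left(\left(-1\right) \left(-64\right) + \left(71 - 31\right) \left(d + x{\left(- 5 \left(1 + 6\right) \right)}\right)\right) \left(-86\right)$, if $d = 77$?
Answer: $- \frac{5135576}{19} \approx -2.7029 \cdot 10^{5}$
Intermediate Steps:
$\left(\left(-1\right) \left(-64\right) + \left(71 - 31\right) \left(d + x{\left(- 5 \left(1 + 6\right) \right)}\right)\right) \left(-86\right) = \left(\left(-1\right) \left(-64\right) + \left(71 - 31\right) \left(77 + \frac{1}{-3 - 5 \left(1 + 6\right)}\right)\right) \left(-86\right) = \left(64 + 40 \left(77 + \frac{1}{-3 - 35}\right)\right) \left(-86\right) = \left(64 + 40 \left(77 + \frac{1}{-38}\right)\right) \left(-86\right) = \left(64 + 40 \left(77 - \frac{1}{38}\right)\right) \left(-86\right) = \left(64 + 40 \cdot \frac{2925}{38}\right) \left(-86\right) = \left(64 + \frac{58500}{19}\right) \left(-86\right) = \frac{59716}{19} \left(-86\right) = - \frac{5135576}{19}$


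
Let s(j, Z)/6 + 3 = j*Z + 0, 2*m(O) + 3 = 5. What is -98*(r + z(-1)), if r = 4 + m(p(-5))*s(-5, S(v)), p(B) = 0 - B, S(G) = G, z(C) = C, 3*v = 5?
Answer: 6370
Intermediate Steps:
v = 5/3 (v = (⅓)*5 = 5/3 ≈ 1.6667)
p(B) = -B
m(O) = 1 (m(O) = -3/2 + (½)*5 = -3/2 + 5/2 = 1)
s(j, Z) = -18 + 6*Z*j (s(j, Z) = -18 + 6*(j*Z + 0) = -18 + 6*(Z*j + 0) = -18 + 6*(Z*j) = -18 + 6*Z*j)
r = -64 (r = 4 + 1*(-18 + 6*(5/3)*(-5)) = 4 + 1*(-18 - 50) = 4 + 1*(-68) = 4 - 68 = -64)
-98*(r + z(-1)) = -98*(-64 - 1) = -98*(-65) = 6370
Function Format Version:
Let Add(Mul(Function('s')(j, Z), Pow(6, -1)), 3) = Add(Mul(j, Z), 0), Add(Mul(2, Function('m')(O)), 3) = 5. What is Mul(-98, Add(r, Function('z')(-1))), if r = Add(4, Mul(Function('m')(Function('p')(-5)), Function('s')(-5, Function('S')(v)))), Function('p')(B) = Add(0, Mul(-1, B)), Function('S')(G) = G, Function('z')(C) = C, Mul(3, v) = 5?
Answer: 6370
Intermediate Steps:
v = Rational(5, 3) (v = Mul(Rational(1, 3), 5) = Rational(5, 3) ≈ 1.6667)
Function('p')(B) = Mul(-1, B)
Function('m')(O) = 1 (Function('m')(O) = Add(Rational(-3, 2), Mul(Rational(1, 2), 5)) = Add(Rational(-3, 2), Rational(5, 2)) = 1)
Function('s')(j, Z) = Add(-18, Mul(6, Z, j)) (Function('s')(j, Z) = Add(-18, Mul(6, Add(Mul(j, Z), 0))) = Add(-18, Mul(6, Add(Mul(Z, j), 0))) = Add(-18, Mul(6, Mul(Z, j))) = Add(-18, Mul(6, Z, j)))
r = -64 (r = Add(4, Mul(1, Add(-18, Mul(6, Rational(5, 3), -5)))) = Add(4, Mul(1, Add(-18, -50))) = Add(4, Mul(1, -68)) = Add(4, -68) = -64)
Mul(-98, Add(r, Function('z')(-1))) = Mul(-98, Add(-64, -1)) = Mul(-98, -65) = 6370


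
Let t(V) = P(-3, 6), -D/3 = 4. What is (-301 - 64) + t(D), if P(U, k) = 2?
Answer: -363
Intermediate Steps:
D = -12 (D = -3*4 = -12)
t(V) = 2
(-301 - 64) + t(D) = (-301 - 64) + 2 = -365 + 2 = -363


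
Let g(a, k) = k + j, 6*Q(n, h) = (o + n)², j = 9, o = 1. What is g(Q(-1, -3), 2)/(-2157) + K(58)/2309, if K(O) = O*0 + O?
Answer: 99707/4980513 ≈ 0.020019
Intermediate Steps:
Q(n, h) = (1 + n)²/6
g(a, k) = 9 + k (g(a, k) = k + 9 = 9 + k)
K(O) = O (K(O) = 0 + O = O)
g(Q(-1, -3), 2)/(-2157) + K(58)/2309 = (9 + 2)/(-2157) + 58/2309 = 11*(-1/2157) + 58*(1/2309) = -11/2157 + 58/2309 = 99707/4980513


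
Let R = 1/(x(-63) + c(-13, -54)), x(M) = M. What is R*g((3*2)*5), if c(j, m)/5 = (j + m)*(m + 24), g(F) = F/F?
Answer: 1/9987 ≈ 0.00010013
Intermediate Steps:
g(F) = 1
c(j, m) = 5*(24 + m)*(j + m) (c(j, m) = 5*((j + m)*(m + 24)) = 5*((j + m)*(24 + m)) = 5*((24 + m)*(j + m)) = 5*(24 + m)*(j + m))
R = 1/9987 (R = 1/(-63 + (5*(-54)² + 120*(-13) + 120*(-54) + 5*(-13)*(-54))) = 1/(-63 + (5*2916 - 1560 - 6480 + 3510)) = 1/(-63 + (14580 - 1560 - 6480 + 3510)) = 1/(-63 + 10050) = 1/9987 ≈ 0.00010013)
R*g((3*2)*5) = (1/9987)*1 = 1/9987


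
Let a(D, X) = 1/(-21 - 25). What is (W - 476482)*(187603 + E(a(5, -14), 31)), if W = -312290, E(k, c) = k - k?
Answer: -147975993516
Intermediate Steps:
a(D, X) = -1/46 (a(D, X) = 1/(-46) = -1/46)
E(k, c) = 0
(W - 476482)*(187603 + E(a(5, -14), 31)) = (-312290 - 476482)*(187603 + 0) = -788772*187603 = -147975993516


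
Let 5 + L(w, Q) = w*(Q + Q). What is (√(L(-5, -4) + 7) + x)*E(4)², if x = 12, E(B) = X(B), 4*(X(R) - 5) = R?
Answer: 432 + 36*√42 ≈ 665.31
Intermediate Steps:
X(R) = 5 + R/4
L(w, Q) = -5 + 2*Q*w (L(w, Q) = -5 + w*(Q + Q) = -5 + w*(2*Q) = -5 + 2*Q*w)
E(B) = 5 + B/4
(√(L(-5, -4) + 7) + x)*E(4)² = (√((-5 + 2*(-4)*(-5)) + 7) + 12)*(5 + (¼)*4)² = (√((-5 + 40) + 7) + 12)*(5 + 1)² = (√(35 + 7) + 12)*6² = (√42 + 12)*36 = (12 + √42)*36 = 432 + 36*√42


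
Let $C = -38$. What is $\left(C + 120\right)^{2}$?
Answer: $6724$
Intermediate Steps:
$\left(C + 120\right)^{2} = \left(-38 + 120\right)^{2} = 82^{2} = 6724$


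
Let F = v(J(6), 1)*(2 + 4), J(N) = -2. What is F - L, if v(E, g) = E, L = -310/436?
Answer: -2461/218 ≈ -11.289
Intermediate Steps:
L = -155/218 (L = -310*1/436 = -155/218 ≈ -0.71101)
F = -12 (F = -2*(2 + 4) = -2*6 = -12)
F - L = -12 - 1*(-155/218) = -12 + 155/218 = -2461/218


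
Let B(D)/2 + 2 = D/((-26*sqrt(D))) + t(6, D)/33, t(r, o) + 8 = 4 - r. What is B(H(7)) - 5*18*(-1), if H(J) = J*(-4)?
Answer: 2818/33 - 2*I*sqrt(7)/13 ≈ 85.394 - 0.40704*I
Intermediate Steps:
H(J) = -4*J
t(r, o) = -4 - r (t(r, o) = -8 + (4 - r) = -4 - r)
B(D) = -152/33 - sqrt(D)/13 (B(D) = -4 + 2*(D/((-26*sqrt(D))) + (-4 - 1*6)/33) = -4 + 2*(D*(-1/(26*sqrt(D))) + (-4 - 6)*(1/33)) = -4 + 2*(-sqrt(D)/26 - 10*1/33) = -4 + 2*(-sqrt(D)/26 - 10/33) = -4 + 2*(-10/33 - sqrt(D)/26) = -4 + (-20/33 - sqrt(D)/13) = -152/33 - sqrt(D)/13)
B(H(7)) - 5*18*(-1) = (-152/33 - 2*I*sqrt(7)/13) - 5*18*(-1) = (-152/33 - 2*I*sqrt(7)/13) - 90*(-1) = (-152/33 - 2*I*sqrt(7)/13) - 1*(-90) = (-152/33 - 2*I*sqrt(7)/13) + 90 = 2818/33 - 2*I*sqrt(7)/13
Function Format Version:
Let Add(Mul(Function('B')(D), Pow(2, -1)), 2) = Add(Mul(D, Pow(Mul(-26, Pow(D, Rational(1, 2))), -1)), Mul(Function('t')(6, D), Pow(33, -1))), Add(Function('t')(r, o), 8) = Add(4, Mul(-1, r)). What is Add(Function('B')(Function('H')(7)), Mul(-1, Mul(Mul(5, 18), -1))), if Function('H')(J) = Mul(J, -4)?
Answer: Add(Rational(2818, 33), Mul(Rational(-2, 13), I, Pow(7, Rational(1, 2)))) ≈ Add(85.394, Mul(-0.40704, I))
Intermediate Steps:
Function('H')(J) = Mul(-4, J)
Function('t')(r, o) = Add(-4, Mul(-1, r)) (Function('t')(r, o) = Add(-8, Add(4, Mul(-1, r))) = Add(-4, Mul(-1, r)))
Function('B')(D) = Add(Rational(-152, 33), Mul(Rational(-1, 13), Pow(D, Rational(1, 2)))) (Function('B')(D) = Add(-4, Mul(2, Add(Mul(D, Pow(Mul(-26, Pow(D, Rational(1, 2))), -1)), Mul(Add(-4, Mul(-1, 6)), Pow(33, -1))))) = Add(-4, Mul(2, Add(Mul(D, Mul(Rational(-1, 26), Pow(D, Rational(-1, 2)))), Mul(Add(-4, -6), Rational(1, 33))))) = Add(-4, Mul(2, Add(Mul(Rational(-1, 26), Pow(D, Rational(1, 2))), Mul(-10, Rational(1, 33))))) = Add(-4, Mul(2, Add(Mul(Rational(-1, 26), Pow(D, Rational(1, 2))), Rational(-10, 33)))) = Add(-4, Mul(2, Add(Rational(-10, 33), Mul(Rational(-1, 26), Pow(D, Rational(1, 2)))))) = Add(-4, Add(Rational(-20, 33), Mul(Rational(-1, 13), Pow(D, Rational(1, 2))))) = Add(Rational(-152, 33), Mul(Rational(-1, 13), Pow(D, Rational(1, 2)))))
Add(Function('B')(Function('H')(7)), Mul(-1, Mul(Mul(5, 18), -1))) = Add(Add(Rational(-152, 33), Mul(Rational(-1, 13), Pow(Mul(-4, 7), Rational(1, 2)))), Mul(-1, Mul(Mul(5, 18), -1))) = Add(Add(Rational(-152, 33), Mul(Rational(-1, 13), Pow(-28, Rational(1, 2)))), Mul(-1, Mul(90, -1))) = Add(Add(Rational(-152, 33), Mul(Rational(-1, 13), Mul(2, I, Pow(7, Rational(1, 2))))), Mul(-1, -90)) = Add(Add(Rational(-152, 33), Mul(Rational(-2, 13), I, Pow(7, Rational(1, 2)))), 90) = Add(Rational(2818, 33), Mul(Rational(-2, 13), I, Pow(7, Rational(1, 2))))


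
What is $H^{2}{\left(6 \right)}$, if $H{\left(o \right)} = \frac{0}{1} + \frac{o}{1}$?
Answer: $36$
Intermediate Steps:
$H{\left(o \right)} = o$ ($H{\left(o \right)} = 0 \cdot 1 + o 1 = 0 + o = o$)
$H^{2}{\left(6 \right)} = 6^{2} = 36$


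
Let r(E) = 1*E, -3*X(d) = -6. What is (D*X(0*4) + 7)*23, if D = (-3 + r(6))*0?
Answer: 161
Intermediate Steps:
X(d) = 2 (X(d) = -⅓*(-6) = 2)
r(E) = E
D = 0 (D = (-3 + 6)*0 = 3*0 = 0)
(D*X(0*4) + 7)*23 = (0*2 + 7)*23 = (0 + 7)*23 = 7*23 = 161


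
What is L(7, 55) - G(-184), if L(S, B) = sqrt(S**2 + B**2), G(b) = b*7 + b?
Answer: 1472 + sqrt(3074) ≈ 1527.4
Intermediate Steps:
G(b) = 8*b (G(b) = 7*b + b = 8*b)
L(S, B) = sqrt(B**2 + S**2)
L(7, 55) - G(-184) = sqrt(55**2 + 7**2) - 8*(-184) = sqrt(3025 + 49) - 1*(-1472) = sqrt(3074) + 1472 = 1472 + sqrt(3074)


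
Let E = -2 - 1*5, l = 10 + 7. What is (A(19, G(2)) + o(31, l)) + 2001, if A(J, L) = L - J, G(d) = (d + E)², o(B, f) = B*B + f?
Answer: 2985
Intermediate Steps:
l = 17
o(B, f) = f + B² (o(B, f) = B² + f = f + B²)
E = -7 (E = -2 - 5 = -7)
G(d) = (-7 + d)² (G(d) = (d - 7)² = (-7 + d)²)
(A(19, G(2)) + o(31, l)) + 2001 = (((-7 + 2)² - 1*19) + (17 + 31²)) + 2001 = (((-5)² - 19) + (17 + 961)) + 2001 = ((25 - 19) + 978) + 2001 = (6 + 978) + 2001 = 984 + 2001 = 2985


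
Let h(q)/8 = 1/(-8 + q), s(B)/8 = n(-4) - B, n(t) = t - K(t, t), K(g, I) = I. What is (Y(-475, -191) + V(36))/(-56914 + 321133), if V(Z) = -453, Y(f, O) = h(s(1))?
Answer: -907/528438 ≈ -0.0017164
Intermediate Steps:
n(t) = 0 (n(t) = t - t = 0)
s(B) = -8*B (s(B) = 8*(0 - B) = 8*(-B) = -8*B)
h(q) = 8/(-8 + q)
Y(f, O) = -½ (Y(f, O) = 8/(-8 - 8*1) = 8/(-8 - 8) = 8/(-16) = 8*(-1/16) = -½)
(Y(-475, -191) + V(36))/(-56914 + 321133) = (-½ - 453)/(-56914 + 321133) = -907/2/264219 = -907/2*1/264219 = -907/528438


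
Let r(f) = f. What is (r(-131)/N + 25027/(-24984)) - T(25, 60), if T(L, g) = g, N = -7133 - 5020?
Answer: -6172904449/101210184 ≈ -60.991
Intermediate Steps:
N = -12153
(r(-131)/N + 25027/(-24984)) - T(25, 60) = (-131/(-12153) + 25027/(-24984)) - 1*60 = (-131*(-1/12153) + 25027*(-1/24984)) - 60 = (131/12153 - 25027/24984) - 60 = -100293409/101210184 - 60 = -6172904449/101210184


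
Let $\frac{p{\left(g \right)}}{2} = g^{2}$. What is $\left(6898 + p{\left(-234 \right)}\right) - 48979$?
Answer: $67431$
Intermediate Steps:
$p{\left(g \right)} = 2 g^{2}$
$\left(6898 + p{\left(-234 \right)}\right) - 48979 = \left(6898 + 2 \left(-234\right)^{2}\right) - 48979 = \left(6898 + 2 \cdot 54756\right) - 48979 = \left(6898 + 109512\right) - 48979 = 116410 - 48979 = 67431$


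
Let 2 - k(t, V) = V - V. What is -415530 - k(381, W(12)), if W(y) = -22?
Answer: -415532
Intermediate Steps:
k(t, V) = 2 (k(t, V) = 2 - (V - V) = 2 - 1*0 = 2 + 0 = 2)
-415530 - k(381, W(12)) = -415530 - 1*2 = -415530 - 2 = -415532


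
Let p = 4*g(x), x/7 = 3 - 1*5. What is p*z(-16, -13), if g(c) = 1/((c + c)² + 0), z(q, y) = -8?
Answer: -2/49 ≈ -0.040816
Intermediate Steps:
x = -14 (x = 7*(3 - 1*5) = 7*(3 - 5) = 7*(-2) = -14)
g(c) = 1/(4*c²) (g(c) = 1/((2*c)² + 0) = 1/(4*c² + 0) = 1/(4*c²))
p = 1/196 (p = 4*((¼)/(-14)²) = 4*((¼)*(1/196)) = 4*(1/784) = 1/196 ≈ 0.0051020)
p*z(-16, -13) = (1/196)*(-8) = -2/49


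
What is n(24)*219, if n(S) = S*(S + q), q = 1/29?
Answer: 3663432/29 ≈ 1.2633e+5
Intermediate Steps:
q = 1/29 ≈ 0.034483
n(S) = S*(1/29 + S) (n(S) = S*(S + 1/29) = S*(1/29 + S))
n(24)*219 = (24*(1/29 + 24))*219 = (24*(697/29))*219 = (16728/29)*219 = 3663432/29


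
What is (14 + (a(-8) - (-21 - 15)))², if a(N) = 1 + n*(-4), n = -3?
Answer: 3969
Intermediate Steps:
a(N) = 13 (a(N) = 1 - 3*(-4) = 1 + 12 = 13)
(14 + (a(-8) - (-21 - 15)))² = (14 + (13 - (-21 - 15)))² = (14 + (13 - 1*(-36)))² = (14 + (13 + 36))² = (14 + 49)² = 63² = 3969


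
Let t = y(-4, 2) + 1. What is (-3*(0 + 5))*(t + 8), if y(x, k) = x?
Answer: -75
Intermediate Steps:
t = -3 (t = -4 + 1 = -3)
(-3*(0 + 5))*(t + 8) = (-3*(0 + 5))*(-3 + 8) = -3*5*5 = -15*5 = -75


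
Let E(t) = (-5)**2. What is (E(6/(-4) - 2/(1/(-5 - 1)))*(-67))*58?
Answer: -97150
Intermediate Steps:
E(t) = 25
(E(6/(-4) - 2/(1/(-5 - 1)))*(-67))*58 = (25*(-67))*58 = -1675*58 = -97150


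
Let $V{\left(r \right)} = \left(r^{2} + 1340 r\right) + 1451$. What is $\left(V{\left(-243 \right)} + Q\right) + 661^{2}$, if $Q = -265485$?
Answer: $-93684$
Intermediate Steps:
$V{\left(r \right)} = 1451 + r^{2} + 1340 r$
$\left(V{\left(-243 \right)} + Q\right) + 661^{2} = \left(\left(1451 + \left(-243\right)^{2} + 1340 \left(-243\right)\right) - 265485\right) + 661^{2} = \left(\left(1451 + 59049 - 325620\right) - 265485\right) + 436921 = \left(-265120 - 265485\right) + 436921 = -530605 + 436921 = -93684$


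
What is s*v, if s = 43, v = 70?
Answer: 3010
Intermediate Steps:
s*v = 43*70 = 3010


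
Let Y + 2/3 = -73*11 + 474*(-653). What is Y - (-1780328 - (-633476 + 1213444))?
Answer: 6149911/3 ≈ 2.0500e+6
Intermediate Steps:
Y = -930977/3 (Y = -⅔ + (-73*11 + 474*(-653)) = -⅔ + (-803 - 309522) = -⅔ - 310325 = -930977/3 ≈ -3.1033e+5)
Y - (-1780328 - (-633476 + 1213444)) = -930977/3 - (-1780328 - (-633476 + 1213444)) = -930977/3 - (-1780328 - 1*579968) = -930977/3 - (-1780328 - 579968) = -930977/3 - 1*(-2360296) = -930977/3 + 2360296 = 6149911/3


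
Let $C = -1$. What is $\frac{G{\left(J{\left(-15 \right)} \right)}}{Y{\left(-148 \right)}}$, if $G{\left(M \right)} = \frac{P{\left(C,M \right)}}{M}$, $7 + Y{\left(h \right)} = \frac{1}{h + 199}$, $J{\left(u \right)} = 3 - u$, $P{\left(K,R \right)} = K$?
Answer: $\frac{17}{2136} \approx 0.0079588$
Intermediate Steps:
$Y{\left(h \right)} = -7 + \frac{1}{199 + h}$ ($Y{\left(h \right)} = -7 + \frac{1}{h + 199} = -7 + \frac{1}{199 + h}$)
$G{\left(M \right)} = - \frac{1}{M}$
$\frac{G{\left(J{\left(-15 \right)} \right)}}{Y{\left(-148 \right)}} = \frac{\left(-1\right) \frac{1}{3 - -15}}{\frac{1}{199 - 148} \left(-1392 - -1036\right)} = \frac{\left(-1\right) \frac{1}{3 + 15}}{\frac{1}{51} \left(-1392 + 1036\right)} = \frac{\left(-1\right) \frac{1}{18}}{\frac{1}{51} \left(-356\right)} = \frac{\left(-1\right) \frac{1}{18}}{- \frac{356}{51}} = \left(- \frac{1}{18}\right) \left(- \frac{51}{356}\right) = \frac{17}{2136}$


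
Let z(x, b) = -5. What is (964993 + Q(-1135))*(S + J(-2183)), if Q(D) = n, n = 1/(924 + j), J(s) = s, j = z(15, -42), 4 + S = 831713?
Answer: 735647354698768/919 ≈ 8.0049e+11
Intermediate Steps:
S = 831709 (S = -4 + 831713 = 831709)
j = -5
n = 1/919 (n = 1/(924 - 5) = 1/919 ≈ 0.0010881)
Q(D) = 1/919
(964993 + Q(-1135))*(S + J(-2183)) = (964993 + 1/919)*(831709 - 2183) = (886828568/919)*829526 = 735647354698768/919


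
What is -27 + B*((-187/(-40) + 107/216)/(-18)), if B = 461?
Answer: -193694/1215 ≈ -159.42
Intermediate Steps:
-27 + B*((-187/(-40) + 107/216)/(-18)) = -27 + 461*((-187/(-40) + 107/216)/(-18)) = -27 + 461*((-187*(-1/40) + 107*(1/216))*(-1/18)) = -27 + 461*((187/40 + 107/216)*(-1/18)) = -27 + 461*((698/135)*(-1/18)) = -27 + 461*(-349/1215) = -27 - 160889/1215 = -193694/1215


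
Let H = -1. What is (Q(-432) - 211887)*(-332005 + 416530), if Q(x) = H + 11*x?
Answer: -18311496000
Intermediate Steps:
Q(x) = -1 + 11*x
(Q(-432) - 211887)*(-332005 + 416530) = ((-1 + 11*(-432)) - 211887)*(-332005 + 416530) = ((-1 - 4752) - 211887)*84525 = (-4753 - 211887)*84525 = -216640*84525 = -18311496000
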